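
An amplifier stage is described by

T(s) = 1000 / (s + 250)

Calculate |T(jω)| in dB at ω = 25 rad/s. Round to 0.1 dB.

12.0 dB

At s = jω = j25:
pole (s+250): 250 + j25 → |·| = √(250²+25²) = √63125 ≈ 251.25, ∠ = arctan(25/250) ≈ 5.71°
|T| = 1000 / 251.25 ≈ 3.9801
Gain = 20 log₁₀(3.9801) ≈ 12.00 dB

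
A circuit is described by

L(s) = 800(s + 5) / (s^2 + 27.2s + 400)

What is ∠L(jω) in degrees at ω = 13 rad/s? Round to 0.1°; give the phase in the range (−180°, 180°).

At s = jω = j13:
zero (s+5): 5 + j13 → |·| = √(5²+13²) = √194 ≈ 13.928, ∠ = arctan(13/5) ≈ 68.96°
quadratic: (j13)² + 27.2·j13 + 400 = 231 + j353.6 → |·| ≈ 422.37, ∠ ≈ 56.84°
∠L = 68.96° − 56.84° = 12.12°

12.1°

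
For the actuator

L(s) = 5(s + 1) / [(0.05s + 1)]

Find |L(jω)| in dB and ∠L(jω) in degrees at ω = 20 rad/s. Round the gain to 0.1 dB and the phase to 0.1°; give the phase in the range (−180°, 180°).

37.0 dB, 42.1°

At ω = 20 rad/s:
zero (1 + j20·1) = 1 + j20 → |·| ≈ 20.025, ∠ ≈ 87.14°
pole (1 + j20·0.05) = 1 + j1 → |·| ≈ 1.4142, ∠ ≈ 45.00°
|L| = 5 · 20.025 / (1.4142) ≈ 70.8
Gain = 20 log₁₀(70.8) ≈ 37.00 dB
∠L = (87.14°) − (45.00°) = 42.14°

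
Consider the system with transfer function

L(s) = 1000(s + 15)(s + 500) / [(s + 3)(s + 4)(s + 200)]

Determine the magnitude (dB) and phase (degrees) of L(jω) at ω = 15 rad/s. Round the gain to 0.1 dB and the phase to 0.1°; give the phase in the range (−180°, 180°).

At s = jω = j15:
zero (s+15): 15 + j15 → |·| = √(15²+15²) = √450 ≈ 21.213, ∠ = arctan(15/15) ≈ 45.00°
zero (s+500): 500 + j15 → |·| = √(500²+15²) = √250225 ≈ 500.22, ∠ = arctan(15/500) ≈ 1.72°
pole (s+3): 3 + j15 → |·| = √(3²+15²) = √234 ≈ 15.297, ∠ = arctan(15/3) ≈ 78.69°
pole (s+4): 4 + j15 → |·| = √(4²+15²) = √241 ≈ 15.524, ∠ = arctan(15/4) ≈ 75.07°
pole (s+200): 200 + j15 → |·| = √(200²+15²) = √40225 ≈ 200.56, ∠ = arctan(15/200) ≈ 4.29°
|L| = 1000 · 10611 / 47627 ≈ 222.79
Gain = 20 log₁₀(222.79) ≈ 46.96 dB
∠L = 46.72° − 158.05° = -111.33°

47.0 dB, -111.3°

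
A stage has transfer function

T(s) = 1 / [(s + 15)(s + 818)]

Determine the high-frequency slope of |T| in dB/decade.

Each pole contributes −20 dB/decade at high frequency; each zero contributes +20 dB/decade.
Net: 0 zero(s) − 2 pole(s) → -40 dB/decade.

-40 dB/decade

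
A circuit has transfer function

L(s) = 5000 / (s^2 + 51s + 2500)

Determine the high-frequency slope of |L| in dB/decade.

-40 dB/decade

Each pole contributes −20 dB/decade at high frequency; each zero contributes +20 dB/decade.
Net: 0 zero(s) − 2 pole(s) → -40 dB/decade.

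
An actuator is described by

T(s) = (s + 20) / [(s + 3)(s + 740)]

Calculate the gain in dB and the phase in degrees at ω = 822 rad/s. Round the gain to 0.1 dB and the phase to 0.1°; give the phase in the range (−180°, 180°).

-60.9 dB, -49.2°

At s = jω = j822:
zero (s+20): 20 + j822 → |·| = √(20²+822²) = √676084 ≈ 822.24, ∠ = arctan(822/20) ≈ 88.61°
pole (s+3): 3 + j822 → |·| = √(3²+822²) = √675693 ≈ 822.01, ∠ = arctan(822/3) ≈ 89.79°
pole (s+740): 740 + j822 → |·| = √(740²+822²) = √1223284 ≈ 1106, ∠ = arctan(822/740) ≈ 48.01°
|T| = 1 · 822.24 / 9.0914e+05 ≈ 0.00090442
Gain = 20 log₁₀(0.00090442) ≈ -60.87 dB
∠T = 88.61° − 137.80° = -49.19°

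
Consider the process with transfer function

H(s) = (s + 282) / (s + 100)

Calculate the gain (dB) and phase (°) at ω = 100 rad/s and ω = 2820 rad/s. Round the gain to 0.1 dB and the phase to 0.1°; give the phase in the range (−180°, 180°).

ω = 100: 6.5 dB, -25.5°; ω = 2820: 0.0 dB, -3.7°

At s = jω = j100:
zero (s+282): 282 + j100 → |·| = √(282²+100²) = √89524 ≈ 299.21, ∠ = arctan(100/282) ≈ 19.53°
pole (s+100): 100 + j100 → |·| = √(100²+100²) = √20000 ≈ 141.42, ∠ = arctan(100/100) ≈ 45.00°
|H| = 1 · 299.21 / 141.42 ≈ 2.1158
Gain = 20 log₁₀(2.1158) ≈ 6.51 dB
∠H = 19.53° − 45.00° = -25.47°

At s = jω = j2820:
zero (s+282): 282 + j2820 → |·| = √(282²+2820²) = √8031924 ≈ 2834.1, ∠ = arctan(2820/282) ≈ 84.29°
pole (s+100): 100 + j2820 → |·| = √(100²+2820²) = √7962400 ≈ 2821.8, ∠ = arctan(2820/100) ≈ 87.97°
|H| = 1 · 2834.1 / 2821.8 ≈ 1.0044
Gain = 20 log₁₀(1.0044) ≈ 0.04 dB
∠H = 84.29° − 87.97° = -3.68°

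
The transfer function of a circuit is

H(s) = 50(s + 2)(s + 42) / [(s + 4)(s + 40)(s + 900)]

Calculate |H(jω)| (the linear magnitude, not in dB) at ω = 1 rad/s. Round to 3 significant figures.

0.0316

At s = jω = j1:
zero (s+2): 2 + j1 → |·| = √(2²+1²) = √5 ≈ 2.2361, ∠ = arctan(1/2) ≈ 26.57°
zero (s+42): 42 + j1 → |·| = √(42²+1²) = √1765 ≈ 42.012, ∠ = arctan(1/42) ≈ 1.36°
pole (s+4): 4 + j1 → |·| = √(4²+1²) = √17 ≈ 4.1231, ∠ = arctan(1/4) ≈ 14.04°
pole (s+40): 40 + j1 → |·| = √(40²+1²) = √1601 ≈ 40.012, ∠ = arctan(1/40) ≈ 1.43°
pole (s+900): 900 + j1 → |·| = √(900²+1²) = √810001 ≈ 900, ∠ = arctan(1/900) ≈ 0.06°
|H| = 50 · 93.943 / 1.4848e+05 ≈ 0.031635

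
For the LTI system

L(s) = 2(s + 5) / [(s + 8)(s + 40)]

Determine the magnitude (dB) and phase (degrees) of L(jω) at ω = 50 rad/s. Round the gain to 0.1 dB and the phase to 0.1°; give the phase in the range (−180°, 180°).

At s = jω = j50:
zero (s+5): 5 + j50 → |·| = √(5²+50²) = √2525 ≈ 50.249, ∠ = arctan(50/5) ≈ 84.29°
pole (s+8): 8 + j50 → |·| = √(8²+50²) = √2564 ≈ 50.636, ∠ = arctan(50/8) ≈ 80.91°
pole (s+40): 40 + j50 → |·| = √(40²+50²) = √4100 ≈ 64.031, ∠ = arctan(50/40) ≈ 51.34°
|L| = 2 · 50.249 / 3242.3 ≈ 0.030996
Gain = 20 log₁₀(0.030996) ≈ -30.17 dB
∠L = 84.29° − 132.25° = -47.96°

-30.2 dB, -48.0°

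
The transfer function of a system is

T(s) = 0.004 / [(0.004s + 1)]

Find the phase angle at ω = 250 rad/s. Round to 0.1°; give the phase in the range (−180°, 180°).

-45.0°

At ω = 250 rad/s:
pole (1 + j250·0.004) = 1 + j1 → |·| ≈ 1.4142, ∠ ≈ 45.00°
∠T = (0°) − (45.00°) = -45.00°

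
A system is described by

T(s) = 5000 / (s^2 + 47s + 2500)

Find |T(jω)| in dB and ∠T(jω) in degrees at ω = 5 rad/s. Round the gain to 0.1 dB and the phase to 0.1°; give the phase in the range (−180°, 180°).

6.1 dB, -5.4°

At s = jω = j5:
quadratic: (j5)² + 47·j5 + 2500 = 2475 + j235 → |·| ≈ 2486.1, ∠ ≈ 5.42°
|T| = 5000 / 2486.1 ≈ 2.0112
Gain = 20 log₁₀(2.0112) ≈ 6.07 dB
∠T = 0.00° − 5.42° = -5.42°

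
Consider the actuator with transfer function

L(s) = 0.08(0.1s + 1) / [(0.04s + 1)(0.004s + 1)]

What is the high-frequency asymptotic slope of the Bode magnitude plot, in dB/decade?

-20 dB/decade

Each pole contributes −20 dB/decade at high frequency; each zero contributes +20 dB/decade.
Net: 1 zero(s) − 2 pole(s) → -20 dB/decade.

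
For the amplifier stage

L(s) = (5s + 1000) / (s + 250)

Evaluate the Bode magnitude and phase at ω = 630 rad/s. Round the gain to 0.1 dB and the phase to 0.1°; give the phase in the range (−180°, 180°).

13.8 dB, 4.0°

Substitute s = j630:
Numerator: 5(j630) + 1000 = 1000 + j3150
Denominator: (j630) + 250 = 250 + j630
|N| = √(1000² + 3150²) ≈ 3304.9, ∠N ≈ 72.39°
|D| = √(250² + 630²) ≈ 677.79, ∠D ≈ 68.36°
|L| = 3304.9 / 677.79 ≈ 4.876
Gain = 20 log₁₀(4.876) ≈ 13.76 dB
∠L = 72.39° − 68.36° = 4.03°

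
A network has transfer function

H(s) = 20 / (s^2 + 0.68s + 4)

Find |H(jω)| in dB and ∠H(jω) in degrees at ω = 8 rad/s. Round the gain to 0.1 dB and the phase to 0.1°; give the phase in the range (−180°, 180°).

At s = jω = j8:
quadratic: (j8)² + 0.68·j8 + 4 = -60 + j5.44 → |·| ≈ 60.246, ∠ ≈ 174.82°
|H| = 20 / 60.246 ≈ 0.33197
Gain = 20 log₁₀(0.33197) ≈ -9.58 dB
∠H = 0.00° − 174.82° = -174.82°

-9.6 dB, -174.8°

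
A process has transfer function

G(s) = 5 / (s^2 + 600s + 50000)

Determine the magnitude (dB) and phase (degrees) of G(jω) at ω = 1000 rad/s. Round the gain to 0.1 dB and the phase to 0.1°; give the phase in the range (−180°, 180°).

Substitute s = j1000:
Numerator: 5 = 5 + j0
Denominator: (j1000)^2 + 600(j1000) + 50000 = -950000 + j600000
|N| = √(5² + 0²) ≈ 5, ∠N ≈ 0.00°
|D| = √(950000² + 600000²) ≈ 1.1236e+06, ∠D ≈ 147.72°
|G| = 5 / 1.1236e+06 ≈ 4.45e-06
Gain = 20 log₁₀(4.45e-06) ≈ -107.03 dB
∠G = 0.00° − 147.72° = -147.72°

-107.0 dB, -147.7°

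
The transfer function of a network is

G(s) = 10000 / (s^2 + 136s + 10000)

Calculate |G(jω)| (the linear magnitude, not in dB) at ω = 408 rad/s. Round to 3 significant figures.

0.0602

At s = jω = j408:
quadratic: (j408)² + 136·j408 + 10000 = -156464 + j55488 → |·| ≈ 1.6601e+05, ∠ ≈ 160.47°
|G| = 10000 / 1.6601e+05 ≈ 0.060237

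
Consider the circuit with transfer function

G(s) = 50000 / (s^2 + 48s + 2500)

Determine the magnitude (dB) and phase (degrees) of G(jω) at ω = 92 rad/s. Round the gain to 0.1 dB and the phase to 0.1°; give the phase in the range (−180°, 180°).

16.6 dB, -143.5°

At s = jω = j92:
quadratic: (j92)² + 48·j92 + 2500 = -5964 + j4416 → |·| ≈ 7420.9, ∠ ≈ 143.48°
|G| = 50000 / 7420.9 ≈ 6.7377
Gain = 20 log₁₀(6.7377) ≈ 16.57 dB
∠G = 0.00° − 143.48° = -143.48°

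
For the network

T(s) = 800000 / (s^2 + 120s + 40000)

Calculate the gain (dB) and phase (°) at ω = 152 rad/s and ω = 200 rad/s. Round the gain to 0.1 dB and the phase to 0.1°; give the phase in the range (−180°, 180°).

ω = 152: 30.2 dB, -47.2°; ω = 200: 30.5 dB, -90.0°

At s = jω = j152:
quadratic: (j152)² + 120·j152 + 40000 = 16896 + j18240 → |·| ≈ 24863, ∠ ≈ 47.19°
|T| = 800000 / 24863 ≈ 32.176
Gain = 20 log₁₀(32.176) ≈ 30.15 dB
∠T = 0.00° − 47.19° = -47.19°

At s = jω = j200:
quadratic: (j200)² + 120·j200 + 40000 = 0 + j24000 → |·| ≈ 24000, ∠ ≈ 90.00°
|T| = 800000 / 24000 ≈ 33.333
Gain = 20 log₁₀(33.333) ≈ 30.46 dB
∠T = 0.00° − 90.00° = -90.00°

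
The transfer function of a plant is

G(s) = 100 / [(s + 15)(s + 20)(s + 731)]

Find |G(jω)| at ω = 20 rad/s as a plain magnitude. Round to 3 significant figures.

0.000193

At s = jω = j20:
pole (s+15): 15 + j20 → |·| = √(15²+20²) = √625 ≈ 25, ∠ = arctan(20/15) ≈ 53.13°
pole (s+20): 20 + j20 → |·| = √(20²+20²) = √800 ≈ 28.284, ∠ = arctan(20/20) ≈ 45.00°
pole (s+731): 731 + j20 → |·| = √(731²+20²) = √534761 ≈ 731.27, ∠ = arctan(20/731) ≈ 1.57°
|G| = 100 / 5.1708e+05 ≈ 0.00019339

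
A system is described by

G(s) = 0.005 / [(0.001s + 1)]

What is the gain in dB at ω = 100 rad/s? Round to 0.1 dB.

At ω = 100 rad/s:
pole (1 + j100·0.001) = 1 + j0.1 → |·| ≈ 1.005, ∠ ≈ 5.71°
|G| = 0.005 · 1 / (1.005) ≈ 0.0049751
Gain = 20 log₁₀(0.0049751) ≈ -46.06 dB

-46.1 dB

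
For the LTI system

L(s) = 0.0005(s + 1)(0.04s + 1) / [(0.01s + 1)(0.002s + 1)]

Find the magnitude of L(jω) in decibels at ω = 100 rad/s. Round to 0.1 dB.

At ω = 100 rad/s:
zero (1 + j100·1) = 1 + j100 → |·| ≈ 100, ∠ ≈ 89.43°
zero (1 + j100·0.04) = 1 + j4 → |·| ≈ 4.1231, ∠ ≈ 75.96°
pole (1 + j100·0.01) = 1 + j1 → |·| ≈ 1.4142, ∠ ≈ 45.00°
pole (1 + j100·0.002) = 1 + j0.2 → |·| ≈ 1.0198, ∠ ≈ 11.31°
|L| = 0.0005 · 100 · 4.1231 / (1.4142 · 1.0198) ≈ 0.14294
Gain = 20 log₁₀(0.14294) ≈ -16.90 dB

-16.9 dB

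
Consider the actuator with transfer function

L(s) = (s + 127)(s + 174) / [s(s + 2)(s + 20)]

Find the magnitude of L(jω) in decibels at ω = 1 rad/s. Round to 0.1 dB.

At s = jω = j1:
zero (s+127): 127 + j1 → |·| = √(127²+1²) = √16130 ≈ 127, ∠ = arctan(1/127) ≈ 0.45°
zero (s+174): 174 + j1 → |·| = √(174²+1²) = √30277 ≈ 174, ∠ = arctan(1/174) ≈ 0.33°
pole (s+2): 2 + j1 → |·| = √(2²+1²) = √5 ≈ 2.2361, ∠ = arctan(1/2) ≈ 26.57°
pole (s+20): 20 + j1 → |·| = √(20²+1²) = √401 ≈ 20.025, ∠ = arctan(1/20) ≈ 2.86°
pole at origin: |s| = 1, ∠ = 90.00° (in denominator)
|L| = 1 · 22098 / 44.778 ≈ 493.5
Gain = 20 log₁₀(493.5) ≈ 53.87 dB

53.9 dB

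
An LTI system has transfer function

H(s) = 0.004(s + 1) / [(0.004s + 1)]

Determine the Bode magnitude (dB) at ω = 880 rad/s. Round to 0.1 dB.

-0.3 dB

At ω = 880 rad/s:
zero (1 + j880·1) = 1 + j880 → |·| ≈ 880, ∠ ≈ 89.93°
pole (1 + j880·0.004) = 1 + j3.52 → |·| ≈ 3.6593, ∠ ≈ 74.14°
|H| = 0.004 · 880 / (3.6593) ≈ 0.96193
Gain = 20 log₁₀(0.96193) ≈ -0.34 dB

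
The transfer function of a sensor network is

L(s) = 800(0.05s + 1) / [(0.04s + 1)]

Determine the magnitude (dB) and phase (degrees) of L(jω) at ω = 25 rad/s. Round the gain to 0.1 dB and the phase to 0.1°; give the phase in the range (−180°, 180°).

At ω = 25 rad/s:
zero (1 + j25·0.05) = 1 + j1.25 → |·| ≈ 1.6008, ∠ ≈ 51.34°
pole (1 + j25·0.04) = 1 + j1 → |·| ≈ 1.4142, ∠ ≈ 45.00°
|L| = 800 · 1.6008 / (1.4142) ≈ 905.56
Gain = 20 log₁₀(905.56) ≈ 59.14 dB
∠L = (51.34°) − (45.00°) = 6.34°

59.1 dB, 6.3°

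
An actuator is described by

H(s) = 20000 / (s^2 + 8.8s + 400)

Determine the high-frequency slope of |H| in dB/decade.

-40 dB/decade

Each pole contributes −20 dB/decade at high frequency; each zero contributes +20 dB/decade.
Net: 0 zero(s) − 2 pole(s) → -40 dB/decade.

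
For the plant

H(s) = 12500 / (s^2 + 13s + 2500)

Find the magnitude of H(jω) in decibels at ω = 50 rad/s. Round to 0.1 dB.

At s = jω = j50:
quadratic: (j50)² + 13·j50 + 2500 = 0 + j650 → |·| ≈ 650, ∠ ≈ 90.00°
|H| = 12500 / 650 ≈ 19.231
Gain = 20 log₁₀(19.231) ≈ 25.68 dB

25.7 dB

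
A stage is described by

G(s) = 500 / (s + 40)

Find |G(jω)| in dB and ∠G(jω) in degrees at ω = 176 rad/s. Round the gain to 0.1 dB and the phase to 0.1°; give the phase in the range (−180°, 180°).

Substitute s = j176:
Numerator: 500 = 500 + j0
Denominator: (j176) + 40 = 40 + j176
|N| = √(500² + 0²) ≈ 500, ∠N ≈ 0.00°
|D| = √(40² + 176²) ≈ 180.49, ∠D ≈ 77.20°
|G| = 500 / 180.49 ≈ 2.7702
Gain = 20 log₁₀(2.7702) ≈ 8.85 dB
∠G = 0.00° − 77.20° = -77.20°

8.9 dB, -77.2°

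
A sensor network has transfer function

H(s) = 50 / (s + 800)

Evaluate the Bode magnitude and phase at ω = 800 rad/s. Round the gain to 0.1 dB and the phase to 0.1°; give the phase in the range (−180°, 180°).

Substitute s = j800:
Numerator: 50 = 50 + j0
Denominator: (j800) + 800 = 800 + j800
|N| = √(50² + 0²) ≈ 50, ∠N ≈ 0.00°
|D| = √(800² + 800²) ≈ 1131.4, ∠D ≈ 45.00°
|H| = 50 / 1131.4 ≈ 0.044193
Gain = 20 log₁₀(0.044193) ≈ -27.09 dB
∠H = 0.00° − 45.00° = -45.00°

-27.1 dB, -45.0°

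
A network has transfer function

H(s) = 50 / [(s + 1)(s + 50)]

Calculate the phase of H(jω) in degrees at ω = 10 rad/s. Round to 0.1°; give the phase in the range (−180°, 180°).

At s = jω = j10:
pole (s+1): 1 + j10 → |·| = √(1²+10²) = √101 ≈ 10.05, ∠ = arctan(10/1) ≈ 84.29°
pole (s+50): 50 + j10 → |·| = √(50²+10²) = √2600 ≈ 50.99, ∠ = arctan(10/50) ≈ 11.31°
∠H = 0.00° − 95.60° = -95.60°

-95.6°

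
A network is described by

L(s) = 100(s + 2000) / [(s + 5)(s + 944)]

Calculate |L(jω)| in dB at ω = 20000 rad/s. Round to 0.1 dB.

At s = jω = j20000:
zero (s+2000): 2000 + j20000 → |·| = √(2000²+20000²) = √404000000 ≈ 20100, ∠ = arctan(20000/2000) ≈ 84.29°
pole (s+5): 5 + j20000 → |·| = √(5²+20000²) = √400000025 ≈ 20000, ∠ = arctan(20000/5) ≈ 89.99°
pole (s+944): 944 + j20000 → |·| = √(944²+20000²) = √400891136 ≈ 20022, ∠ = arctan(20000/944) ≈ 87.30°
|L| = 100 · 20100 / 4.0044e+08 ≈ 0.0050195
Gain = 20 log₁₀(0.0050195) ≈ -45.99 dB

-46.0 dB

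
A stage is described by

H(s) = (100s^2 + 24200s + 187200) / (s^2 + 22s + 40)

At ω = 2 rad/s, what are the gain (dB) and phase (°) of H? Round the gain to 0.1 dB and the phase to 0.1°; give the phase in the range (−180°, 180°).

70.6 dB, -36.2°

Substitute s = j2:
Numerator: 100(j2)^2 + 24200(j2) + 187200 = 186800 + j48400
Denominator: (j2)^2 + 22(j2) + 40 = 36 + j44
|N| = √(186800² + 48400²) ≈ 1.9297e+05, ∠N ≈ 14.53°
|D| = √(36² + 44²) ≈ 56.851, ∠D ≈ 50.71°
|H| = 1.9297e+05 / 56.851 ≈ 3394.3
Gain = 20 log₁₀(3394.3) ≈ 70.62 dB
∠H = 14.53° − 50.71° = -36.18°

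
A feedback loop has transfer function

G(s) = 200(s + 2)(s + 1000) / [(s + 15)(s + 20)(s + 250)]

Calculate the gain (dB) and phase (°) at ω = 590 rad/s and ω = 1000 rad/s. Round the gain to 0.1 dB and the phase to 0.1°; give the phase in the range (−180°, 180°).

ω = 590: -4.2 dB, -123.3°; ω = 1000: -11.2 dB, -119.1°

At s = jω = j590:
zero (s+2): 2 + j590 → |·| = √(2²+590²) = √348104 ≈ 590, ∠ = arctan(590/2) ≈ 89.81°
zero (s+1000): 1000 + j590 → |·| = √(1000²+590²) = √1348100 ≈ 1161.1, ∠ = arctan(590/1000) ≈ 30.54°
pole (s+15): 15 + j590 → |·| = √(15²+590²) = √348325 ≈ 590.19, ∠ = arctan(590/15) ≈ 88.54°
pole (s+20): 20 + j590 → |·| = √(20²+590²) = √348500 ≈ 590.34, ∠ = arctan(590/20) ≈ 88.06°
pole (s+250): 250 + j590 → |·| = √(250²+590²) = √410600 ≈ 640.78, ∠ = arctan(590/250) ≈ 67.04°
|G| = 200 · 6.8505e+05 / 2.2326e+08 ≈ 0.61368
Gain = 20 log₁₀(0.61368) ≈ -4.24 dB
∠G = 120.35° − 243.64° = -123.29°

At s = jω = j1000:
zero (s+2): 2 + j1000 → |·| = √(2²+1000²) = √1000004 ≈ 1000, ∠ = arctan(1000/2) ≈ 89.89°
zero (s+1000): 1000 + j1000 → |·| = √(1000²+1000²) = √2000000 ≈ 1414.2, ∠ = arctan(1000/1000) ≈ 45.00°
pole (s+15): 15 + j1000 → |·| = √(15²+1000²) = √1000225 ≈ 1000.1, ∠ = arctan(1000/15) ≈ 89.14°
pole (s+20): 20 + j1000 → |·| = √(20²+1000²) = √1000400 ≈ 1000.2, ∠ = arctan(1000/20) ≈ 88.85°
pole (s+250): 250 + j1000 → |·| = √(250²+1000²) = √1062500 ≈ 1030.8, ∠ = arctan(1000/250) ≈ 75.96°
|G| = 200 · 1.4142e+06 / 1.0311e+09 ≈ 0.27431
Gain = 20 log₁₀(0.27431) ≈ -11.24 dB
∠G = 134.89° − 253.95° = -119.06°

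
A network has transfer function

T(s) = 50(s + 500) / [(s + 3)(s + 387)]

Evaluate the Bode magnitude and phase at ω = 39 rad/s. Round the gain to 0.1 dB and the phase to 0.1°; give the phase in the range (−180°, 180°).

4.3 dB, -86.9°

At s = jω = j39:
zero (s+500): 500 + j39 → |·| = √(500²+39²) = √251521 ≈ 501.52, ∠ = arctan(39/500) ≈ 4.46°
pole (s+3): 3 + j39 → |·| = √(3²+39²) = √1530 ≈ 39.115, ∠ = arctan(39/3) ≈ 85.60°
pole (s+387): 387 + j39 → |·| = √(387²+39²) = √151290 ≈ 388.96, ∠ = arctan(39/387) ≈ 5.75°
|T| = 50 · 501.52 / 15214 ≈ 1.6482
Gain = 20 log₁₀(1.6482) ≈ 4.34 dB
∠T = 4.46° − 91.35° = -86.89°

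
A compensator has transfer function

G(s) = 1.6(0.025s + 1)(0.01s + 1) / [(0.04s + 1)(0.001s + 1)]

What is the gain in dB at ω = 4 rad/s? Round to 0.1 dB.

4.0 dB

At ω = 4 rad/s:
zero (1 + j4·0.025) = 1 + j0.1 → |·| ≈ 1.005, ∠ ≈ 5.71°
zero (1 + j4·0.01) = 1 + j0.04 → |·| ≈ 1.0008, ∠ ≈ 2.29°
pole (1 + j4·0.04) = 1 + j0.16 → |·| ≈ 1.0127, ∠ ≈ 9.09°
pole (1 + j4·0.001) = 1 + j0.004 → |·| ≈ 1, ∠ ≈ 0.23°
|G| = 1.6 · 1.005 · 1.0008 / (1.0127 · 1) ≈ 1.5891
Gain = 20 log₁₀(1.5891) ≈ 4.02 dB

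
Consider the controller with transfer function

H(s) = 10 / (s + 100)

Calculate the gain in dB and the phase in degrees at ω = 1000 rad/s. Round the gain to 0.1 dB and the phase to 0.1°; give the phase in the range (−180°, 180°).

At s = jω = j1000:
pole (s+100): 100 + j1000 → |·| = √(100²+1000²) = √1010000 ≈ 1005, ∠ = arctan(1000/100) ≈ 84.29°
|H| = 10 / 1005 ≈ 0.0099502
Gain = 20 log₁₀(0.0099502) ≈ -40.04 dB
∠H = 0.00° − 84.29° = -84.29°

-40.0 dB, -84.3°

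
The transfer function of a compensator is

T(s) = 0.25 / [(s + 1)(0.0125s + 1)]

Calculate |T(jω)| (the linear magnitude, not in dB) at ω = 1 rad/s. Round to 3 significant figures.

At ω = 1 rad/s:
pole (1 + j1·1) = 1 + j1 → |·| ≈ 1.4142, ∠ ≈ 45.00°
pole (1 + j1·0.0125) = 1 + j0.0125 → |·| ≈ 1.0001, ∠ ≈ 0.72°
|T| = 0.25 · 1 / (1.4142 · 1.0001) ≈ 0.17676

0.177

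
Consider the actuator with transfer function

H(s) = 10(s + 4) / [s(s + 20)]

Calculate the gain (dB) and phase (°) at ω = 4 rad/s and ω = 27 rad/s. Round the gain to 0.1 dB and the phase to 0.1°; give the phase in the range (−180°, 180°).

ω = 4: -3.2 dB, -56.3°; ω = 27: -10.4 dB, -61.9°

At s = jω = j4:
zero (s+4): 4 + j4 → |·| = √(4²+4²) = √32 ≈ 5.6569, ∠ = arctan(4/4) ≈ 45.00°
pole (s+20): 20 + j4 → |·| = √(20²+4²) = √416 ≈ 20.396, ∠ = arctan(4/20) ≈ 11.31°
pole at origin: |s| = 4, ∠ = 90.00° (in denominator)
|H| = 10 · 5.6569 / 81.584 ≈ 0.69338
Gain = 20 log₁₀(0.69338) ≈ -3.18 dB
∠H = 45.00° − 101.31° = -56.31°

At s = jω = j27:
zero (s+4): 4 + j27 → |·| = √(4²+27²) = √745 ≈ 27.295, ∠ = arctan(27/4) ≈ 81.57°
pole (s+20): 20 + j27 → |·| = √(20²+27²) = √1129 ≈ 33.601, ∠ = arctan(27/20) ≈ 53.47°
pole at origin: |s| = 27, ∠ = 90.00° (in denominator)
|H| = 10 · 27.295 / 907.23 ≈ 0.30086
Gain = 20 log₁₀(0.30086) ≈ -10.43 dB
∠H = 81.57° − 143.47° = -61.90°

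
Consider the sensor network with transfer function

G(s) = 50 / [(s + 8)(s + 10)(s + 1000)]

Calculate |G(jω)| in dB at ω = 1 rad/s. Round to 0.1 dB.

-64.2 dB

At s = jω = j1:
pole (s+8): 8 + j1 → |·| = √(8²+1²) = √65 ≈ 8.0623, ∠ = arctan(1/8) ≈ 7.13°
pole (s+10): 10 + j1 → |·| = √(10²+1²) = √101 ≈ 10.05, ∠ = arctan(1/10) ≈ 5.71°
pole (s+1000): 1000 + j1 → |·| = √(1000²+1²) = √1000001 ≈ 1000, ∠ = arctan(1/1000) ≈ 0.06°
|G| = 50 / 81026 ≈ 0.00061709
Gain = 20 log₁₀(0.00061709) ≈ -64.19 dB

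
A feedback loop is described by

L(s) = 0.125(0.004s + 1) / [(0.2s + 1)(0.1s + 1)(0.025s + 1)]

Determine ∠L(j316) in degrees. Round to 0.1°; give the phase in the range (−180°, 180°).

At ω = 316 rad/s:
zero (1 + j316·0.004) = 1 + j1.264 → |·| ≈ 1.6117, ∠ ≈ 51.65°
pole (1 + j316·0.2) = 1 + j63.2 → |·| ≈ 63.208, ∠ ≈ 89.09°
pole (1 + j316·0.1) = 1 + j31.6 → |·| ≈ 31.616, ∠ ≈ 88.19°
pole (1 + j316·0.025) = 1 + j7.9 → |·| ≈ 7.963, ∠ ≈ 82.79°
∠L = (51.65°) − (89.09° + 88.19° + 82.79°) = -208.42° ≡ 151.58° (principal value)

151.6°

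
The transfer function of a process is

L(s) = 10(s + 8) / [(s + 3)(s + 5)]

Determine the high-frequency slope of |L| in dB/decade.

Each pole contributes −20 dB/decade at high frequency; each zero contributes +20 dB/decade.
Net: 1 zero(s) − 2 pole(s) → -20 dB/decade.

-20 dB/decade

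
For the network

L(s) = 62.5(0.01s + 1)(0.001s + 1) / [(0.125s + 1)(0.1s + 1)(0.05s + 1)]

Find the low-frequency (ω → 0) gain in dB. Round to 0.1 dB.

35.9 dB

L(0) = 62.5 · 1 / 1 = 62.5
20 log₁₀(62.5) ≈ 35.92 dB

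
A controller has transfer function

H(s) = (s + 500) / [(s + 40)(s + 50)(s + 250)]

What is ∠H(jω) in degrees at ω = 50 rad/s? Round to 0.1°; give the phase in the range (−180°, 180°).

-101.9°

At s = jω = j50:
zero (s+500): 500 + j50 → |·| = √(500²+50²) = √252500 ≈ 502.49, ∠ = arctan(50/500) ≈ 5.71°
pole (s+40): 40 + j50 → |·| = √(40²+50²) = √4100 ≈ 64.031, ∠ = arctan(50/40) ≈ 51.34°
pole (s+50): 50 + j50 → |·| = √(50²+50²) = √5000 ≈ 70.711, ∠ = arctan(50/50) ≈ 45.00°
pole (s+250): 250 + j50 → |·| = √(250²+50²) = √65000 ≈ 254.95, ∠ = arctan(50/250) ≈ 11.31°
∠H = 5.71° − 107.65° = -101.94°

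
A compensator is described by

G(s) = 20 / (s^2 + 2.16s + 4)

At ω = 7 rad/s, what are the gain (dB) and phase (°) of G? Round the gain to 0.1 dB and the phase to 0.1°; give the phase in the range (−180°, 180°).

-7.5 dB, -161.4°

At s = jω = j7:
quadratic: (j7)² + 2.16·j7 + 4 = -45 + j15.12 → |·| ≈ 47.472, ∠ ≈ 161.43°
|G| = 20 / 47.472 ≈ 0.4213
Gain = 20 log₁₀(0.4213) ≈ -7.51 dB
∠G = 0.00° − 161.43° = -161.43°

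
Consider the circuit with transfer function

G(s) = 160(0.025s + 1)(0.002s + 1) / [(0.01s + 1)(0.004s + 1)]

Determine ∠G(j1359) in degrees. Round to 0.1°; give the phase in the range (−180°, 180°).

At ω = 1359 rad/s:
zero (1 + j1359·0.025) = 1 + j33.975 → |·| ≈ 33.99, ∠ ≈ 88.31°
zero (1 + j1359·0.002) = 1 + j2.718 → |·| ≈ 2.8961, ∠ ≈ 69.80°
pole (1 + j1359·0.01) = 1 + j13.59 → |·| ≈ 13.627, ∠ ≈ 85.79°
pole (1 + j1359·0.004) = 1 + j5.436 → |·| ≈ 5.5272, ∠ ≈ 79.58°
∠G = (88.31° + 69.80°) − (85.79° + 79.58°) = -7.26°

-7.3°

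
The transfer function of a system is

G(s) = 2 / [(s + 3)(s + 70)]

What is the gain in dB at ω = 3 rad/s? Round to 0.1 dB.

-43.4 dB

At s = jω = j3:
pole (s+3): 3 + j3 → |·| = √(3²+3²) = √18 ≈ 4.2426, ∠ = arctan(3/3) ≈ 45.00°
pole (s+70): 70 + j3 → |·| = √(70²+3²) = √4909 ≈ 70.064, ∠ = arctan(3/70) ≈ 2.45°
|G| = 2 / 297.25 ≈ 0.0067283
Gain = 20 log₁₀(0.0067283) ≈ -43.44 dB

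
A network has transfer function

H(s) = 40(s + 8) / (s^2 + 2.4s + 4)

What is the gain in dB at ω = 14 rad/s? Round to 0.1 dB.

10.4 dB

At s = jω = j14:
zero (s+8): 8 + j14 → |·| = √(8²+14²) = √260 ≈ 16.125, ∠ = arctan(14/8) ≈ 60.26°
quadratic: (j14)² + 2.4·j14 + 4 = -192 + j33.6 → |·| ≈ 194.92, ∠ ≈ 170.07°
|H| = 40 · 16.125 / 194.92 ≈ 3.309
Gain = 20 log₁₀(3.309) ≈ 10.39 dB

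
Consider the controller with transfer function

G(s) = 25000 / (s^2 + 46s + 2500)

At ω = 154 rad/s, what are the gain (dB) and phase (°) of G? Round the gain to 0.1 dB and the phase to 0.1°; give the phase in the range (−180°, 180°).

1.0 dB, -161.5°

At s = jω = j154:
quadratic: (j154)² + 46·j154 + 2500 = -21216 + j7084 → |·| ≈ 22367, ∠ ≈ 161.54°
|G| = 25000 / 22367 ≈ 1.1177
Gain = 20 log₁₀(1.1177) ≈ 0.97 dB
∠G = 0.00° − 161.54° = -161.54°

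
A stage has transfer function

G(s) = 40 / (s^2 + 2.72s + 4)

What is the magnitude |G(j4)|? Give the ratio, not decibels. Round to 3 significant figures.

2.47

At s = jω = j4:
quadratic: (j4)² + 2.72·j4 + 4 = -12 + j10.88 → |·| ≈ 16.198, ∠ ≈ 137.80°
|G| = 40 / 16.198 ≈ 2.4694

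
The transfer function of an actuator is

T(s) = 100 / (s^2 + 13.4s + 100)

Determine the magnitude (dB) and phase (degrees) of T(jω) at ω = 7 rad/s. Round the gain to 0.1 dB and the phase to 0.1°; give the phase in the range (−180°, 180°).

At s = jω = j7:
quadratic: (j7)² + 13.4·j7 + 100 = 51 + j93.8 → |·| ≈ 106.77, ∠ ≈ 61.47°
|T| = 100 / 106.77 ≈ 0.93659
Gain = 20 log₁₀(0.93659) ≈ -0.57 dB
∠T = 0.00° − 61.47° = -61.47°

-0.6 dB, -61.5°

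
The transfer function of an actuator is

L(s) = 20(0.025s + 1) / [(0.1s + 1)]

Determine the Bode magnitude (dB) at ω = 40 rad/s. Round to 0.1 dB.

16.7 dB

At ω = 40 rad/s:
zero (1 + j40·0.025) = 1 + j1 → |·| ≈ 1.4142, ∠ ≈ 45.00°
pole (1 + j40·0.1) = 1 + j4 → |·| ≈ 4.1231, ∠ ≈ 75.96°
|L| = 20 · 1.4142 / (4.1231) ≈ 6.8599
Gain = 20 log₁₀(6.8599) ≈ 16.73 dB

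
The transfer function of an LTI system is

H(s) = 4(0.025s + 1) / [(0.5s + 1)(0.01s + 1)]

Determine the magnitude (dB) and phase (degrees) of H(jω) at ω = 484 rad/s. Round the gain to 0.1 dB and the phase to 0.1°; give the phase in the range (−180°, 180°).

At ω = 484 rad/s:
zero (1 + j484·0.025) = 1 + j12.1 → |·| ≈ 12.141, ∠ ≈ 85.28°
pole (1 + j484·0.5) = 1 + j242 → |·| ≈ 242, ∠ ≈ 89.76°
pole (1 + j484·0.01) = 1 + j4.84 → |·| ≈ 4.9422, ∠ ≈ 78.33°
|H| = 4 · 12.141 / (242 · 4.9422) ≈ 0.040605
Gain = 20 log₁₀(0.040605) ≈ -27.83 dB
∠H = (85.28°) − (89.76° + 78.33°) = -82.81°

-27.8 dB, -82.8°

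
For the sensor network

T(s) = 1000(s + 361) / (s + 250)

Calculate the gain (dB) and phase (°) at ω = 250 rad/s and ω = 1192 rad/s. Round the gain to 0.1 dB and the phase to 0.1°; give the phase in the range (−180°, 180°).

ω = 250: 61.9 dB, -10.3°; ω = 1192: 60.2 dB, -5.0°

At s = jω = j250:
zero (s+361): 361 + j250 → |·| = √(361²+250²) = √192821 ≈ 439.11, ∠ = arctan(250/361) ≈ 34.70°
pole (s+250): 250 + j250 → |·| = √(250²+250²) = √125000 ≈ 353.55, ∠ = arctan(250/250) ≈ 45.00°
|T| = 1000 · 439.11 / 353.55 ≈ 1242
Gain = 20 log₁₀(1242) ≈ 61.88 dB
∠T = 34.70° − 45.00° = -10.30°

At s = jω = j1192:
zero (s+361): 361 + j1192 → |·| = √(361²+1192²) = √1551185 ≈ 1245.5, ∠ = arctan(1192/361) ≈ 73.15°
pole (s+250): 250 + j1192 → |·| = √(250²+1192²) = √1483364 ≈ 1217.9, ∠ = arctan(1192/250) ≈ 78.15°
|T| = 1000 · 1245.5 / 1217.9 ≈ 1022.7
Gain = 20 log₁₀(1022.7) ≈ 60.19 dB
∠T = 73.15° − 78.15° = -5.00°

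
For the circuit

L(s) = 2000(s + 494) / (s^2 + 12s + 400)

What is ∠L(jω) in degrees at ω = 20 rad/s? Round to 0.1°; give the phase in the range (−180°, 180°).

-87.7°

At s = jω = j20:
zero (s+494): 494 + j20 → |·| = √(494²+20²) = √244436 ≈ 494.4, ∠ = arctan(20/494) ≈ 2.32°
quadratic: (j20)² + 12·j20 + 400 = 0 + j240 → |·| ≈ 240, ∠ ≈ 90.00°
∠L = 2.32° − 90.00° = -87.68°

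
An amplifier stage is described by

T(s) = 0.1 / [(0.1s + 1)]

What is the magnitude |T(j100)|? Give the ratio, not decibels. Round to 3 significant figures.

At ω = 100 rad/s:
pole (1 + j100·0.1) = 1 + j10 → |·| ≈ 10.05, ∠ ≈ 84.29°
|T| = 0.1 · 1 / (10.05) ≈ 0.0099502

0.00995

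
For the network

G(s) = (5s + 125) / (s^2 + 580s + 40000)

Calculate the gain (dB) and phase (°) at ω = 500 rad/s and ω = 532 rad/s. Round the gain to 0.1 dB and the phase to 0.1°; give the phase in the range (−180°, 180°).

Substitute s = j500:
Numerator: 5(j500) + 125 = 125 + j2500
Denominator: (j500)^2 + 580(j500) + 40000 = -210000 + j290000
|N| = √(125² + 2500²) ≈ 2503.1, ∠N ≈ 87.14°
|D| = √(210000² + 290000²) ≈ 3.5805e+05, ∠D ≈ 125.91°
|G| = 2503.1 / 3.5805e+05 ≈ 0.0069909
Gain = 20 log₁₀(0.0069909) ≈ -43.11 dB
∠G = 87.14° − 125.91° = -38.77°

Substitute s = j532:
Numerator: 5(j532) + 125 = 125 + j2660
Denominator: (j532)^2 + 580(j532) + 40000 = -243024 + j308560
|N| = √(125² + 2660²) ≈ 2662.9, ∠N ≈ 87.31°
|D| = √(243024² + 308560²) ≈ 3.9277e+05, ∠D ≈ 128.22°
|G| = 2662.9 / 3.9277e+05 ≈ 0.0067798
Gain = 20 log₁₀(0.0067798) ≈ -43.38 dB
∠G = 87.31° − 128.22° = -40.91°

ω = 500: -43.1 dB, -38.8°; ω = 532: -43.4 dB, -40.9°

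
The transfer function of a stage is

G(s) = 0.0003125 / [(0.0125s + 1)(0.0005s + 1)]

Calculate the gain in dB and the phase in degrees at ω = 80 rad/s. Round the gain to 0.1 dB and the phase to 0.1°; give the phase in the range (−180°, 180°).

At ω = 80 rad/s:
pole (1 + j80·0.0125) = 1 + j1 → |·| ≈ 1.4142, ∠ ≈ 45.00°
pole (1 + j80·0.0005) = 1 + j0.04 → |·| ≈ 1.0008, ∠ ≈ 2.29°
|G| = 0.0003125 · 1 / (1.4142 · 1.0008) ≈ 0.0002208
Gain = 20 log₁₀(0.0002208) ≈ -73.12 dB
∠G = (0°) − (45.00° + 2.29°) = -47.29°

-73.1 dB, -47.3°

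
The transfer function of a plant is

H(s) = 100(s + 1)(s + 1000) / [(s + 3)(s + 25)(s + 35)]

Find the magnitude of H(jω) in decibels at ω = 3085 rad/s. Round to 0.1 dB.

-29.4 dB

At s = jω = j3085:
zero (s+1): 1 + j3085 → |·| = √(1²+3085²) = √9517226 ≈ 3085, ∠ = arctan(3085/1) ≈ 89.98°
zero (s+1000): 1000 + j3085 → |·| = √(1000²+3085²) = √10517225 ≈ 3243, ∠ = arctan(3085/1000) ≈ 72.04°
pole (s+3): 3 + j3085 → |·| = √(3²+3085²) = √9517234 ≈ 3085, ∠ = arctan(3085/3) ≈ 89.94°
pole (s+25): 25 + j3085 → |·| = √(25²+3085²) = √9517850 ≈ 3085.1, ∠ = arctan(3085/25) ≈ 89.54°
pole (s+35): 35 + j3085 → |·| = √(35²+3085²) = √9518450 ≈ 3085.2, ∠ = arctan(3085/35) ≈ 89.35°
|H| = 100 · 1.0005e+07 / 2.9363e+10 ≈ 0.034073
Gain = 20 log₁₀(0.034073) ≈ -29.35 dB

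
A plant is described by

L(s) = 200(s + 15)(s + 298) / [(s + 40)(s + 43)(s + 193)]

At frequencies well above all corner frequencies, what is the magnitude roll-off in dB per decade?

Each pole contributes −20 dB/decade at high frequency; each zero contributes +20 dB/decade.
Net: 2 zero(s) − 3 pole(s) → -20 dB/decade.

-20 dB/decade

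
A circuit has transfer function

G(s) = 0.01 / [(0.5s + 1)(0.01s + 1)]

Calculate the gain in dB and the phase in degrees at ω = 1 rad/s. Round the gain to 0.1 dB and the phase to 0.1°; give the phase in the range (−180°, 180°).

-41.0 dB, -27.1°

At ω = 1 rad/s:
pole (1 + j1·0.5) = 1 + j0.5 → |·| ≈ 1.118, ∠ ≈ 26.57°
pole (1 + j1·0.01) = 1 + j0.01 → |·| ≈ 1, ∠ ≈ 0.57°
|G| = 0.01 · 1 / (1.118 · 1) ≈ 0.0089445
Gain = 20 log₁₀(0.0089445) ≈ -40.97 dB
∠G = (0°) − (26.57° + 0.57°) = -27.14°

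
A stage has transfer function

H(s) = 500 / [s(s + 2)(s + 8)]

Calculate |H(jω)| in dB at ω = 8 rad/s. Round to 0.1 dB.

At s = jω = j8:
pole (s+2): 2 + j8 → |·| = √(2²+8²) = √68 ≈ 8.2462, ∠ = arctan(8/2) ≈ 75.96°
pole (s+8): 8 + j8 → |·| = √(8²+8²) = √128 ≈ 11.314, ∠ = arctan(8/8) ≈ 45.00°
pole at origin: |s| = 8, ∠ = 90.00° (in denominator)
|H| = 500 / 746.38 ≈ 0.6699
Gain = 20 log₁₀(0.6699) ≈ -3.48 dB

-3.5 dB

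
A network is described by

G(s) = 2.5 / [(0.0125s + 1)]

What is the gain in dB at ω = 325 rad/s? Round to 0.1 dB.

At ω = 325 rad/s:
pole (1 + j325·0.0125) = 1 + j4.0625 → |·| ≈ 4.1838, ∠ ≈ 76.17°
|G| = 2.5 · 1 / (4.1838) ≈ 0.59754
Gain = 20 log₁₀(0.59754) ≈ -4.47 dB

-4.5 dB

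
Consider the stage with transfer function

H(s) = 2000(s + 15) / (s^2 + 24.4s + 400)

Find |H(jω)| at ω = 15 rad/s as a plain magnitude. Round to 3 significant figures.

105

At s = jω = j15:
zero (s+15): 15 + j15 → |·| = √(15²+15²) = √450 ≈ 21.213, ∠ = arctan(15/15) ≈ 45.00°
quadratic: (j15)² + 24.4·j15 + 400 = 175 + j366 → |·| ≈ 405.69, ∠ ≈ 64.45°
|H| = 2000 · 21.213 / 405.69 ≈ 104.58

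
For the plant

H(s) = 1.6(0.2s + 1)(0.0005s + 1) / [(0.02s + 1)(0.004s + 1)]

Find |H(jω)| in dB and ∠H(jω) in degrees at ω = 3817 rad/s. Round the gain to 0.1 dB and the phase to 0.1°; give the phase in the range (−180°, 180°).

7.1 dB, -23.2°

At ω = 3817 rad/s:
zero (1 + j3817·0.2) = 1 + j763.4 → |·| ≈ 763.4, ∠ ≈ 89.92°
zero (1 + j3817·0.0005) = 1 + j1.9085 → |·| ≈ 2.1546, ∠ ≈ 62.35°
pole (1 + j3817·0.02) = 1 + j76.34 → |·| ≈ 76.347, ∠ ≈ 89.25°
pole (1 + j3817·0.004) = 1 + j15.268 → |·| ≈ 15.301, ∠ ≈ 86.25°
|H| = 1.6 · 763.4 · 2.1546 / (76.347 · 15.301) ≈ 2.2528
Gain = 20 log₁₀(2.2528) ≈ 7.05 dB
∠H = (89.92° + 62.35°) − (89.25° + 86.25°) = -23.23°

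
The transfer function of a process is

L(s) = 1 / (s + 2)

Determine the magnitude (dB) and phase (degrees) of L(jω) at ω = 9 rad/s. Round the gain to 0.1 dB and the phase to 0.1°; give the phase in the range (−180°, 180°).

Substitute s = j9:
Numerator: 1 = 1 + j0
Denominator: (j9) + 2 = 2 + j9
|N| = √(1² + 0²) ≈ 1, ∠N ≈ 0.00°
|D| = √(2² + 9²) ≈ 9.2195, ∠D ≈ 77.47°
|L| = 1 / 9.2195 ≈ 0.10847
Gain = 20 log₁₀(0.10847) ≈ -19.29 dB
∠L = 0.00° − 77.47° = -77.47°

-19.3 dB, -77.5°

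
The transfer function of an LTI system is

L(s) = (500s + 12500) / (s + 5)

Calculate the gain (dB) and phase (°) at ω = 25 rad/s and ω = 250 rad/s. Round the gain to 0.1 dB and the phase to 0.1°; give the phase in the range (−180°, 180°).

Substitute s = j25:
Numerator: 500(j25) + 12500 = 12500 + j12500
Denominator: (j25) + 5 = 5 + j25
|N| = √(12500² + 12500²) ≈ 17678, ∠N ≈ 45.00°
|D| = √(5² + 25²) ≈ 25.495, ∠D ≈ 78.69°
|L| = 17678 / 25.495 ≈ 693.39
Gain = 20 log₁₀(693.39) ≈ 56.82 dB
∠L = 45.00° − 78.69° = -33.69°

Substitute s = j250:
Numerator: 500(j250) + 12500 = 12500 + j125000
Denominator: (j250) + 5 = 5 + j250
|N| = √(12500² + 125000²) ≈ 1.2562e+05, ∠N ≈ 84.29°
|D| = √(5² + 250²) ≈ 250.05, ∠D ≈ 88.85°
|L| = 1.2562e+05 / 250.05 ≈ 502.38
Gain = 20 log₁₀(502.38) ≈ 54.02 dB
∠L = 84.29° − 88.85° = -4.56°

ω = 25: 56.8 dB, -33.7°; ω = 250: 54.0 dB, -4.6°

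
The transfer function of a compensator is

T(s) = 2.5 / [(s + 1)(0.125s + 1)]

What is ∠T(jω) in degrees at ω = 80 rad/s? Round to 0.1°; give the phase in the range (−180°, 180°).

At ω = 80 rad/s:
pole (1 + j80·1) = 1 + j80 → |·| ≈ 80.006, ∠ ≈ 89.28°
pole (1 + j80·0.125) = 1 + j10 → |·| ≈ 10.05, ∠ ≈ 84.29°
∠T = (0°) − (89.28° + 84.29°) = -173.57°

-173.6°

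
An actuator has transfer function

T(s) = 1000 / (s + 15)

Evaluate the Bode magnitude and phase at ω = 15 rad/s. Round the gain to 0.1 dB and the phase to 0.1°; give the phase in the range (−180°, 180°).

33.5 dB, -45.0°

Substitute s = j15:
Numerator: 1000 = 1000 + j0
Denominator: (j15) + 15 = 15 + j15
|N| = √(1000² + 0²) ≈ 1000, ∠N ≈ 0.00°
|D| = √(15² + 15²) ≈ 21.213, ∠D ≈ 45.00°
|T| = 1000 / 21.213 ≈ 47.141
Gain = 20 log₁₀(47.141) ≈ 33.47 dB
∠T = 0.00° − 45.00° = -45.00°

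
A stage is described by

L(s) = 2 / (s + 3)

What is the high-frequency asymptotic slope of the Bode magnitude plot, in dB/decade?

-20 dB/decade

Each pole contributes −20 dB/decade at high frequency; each zero contributes +20 dB/decade.
Net: 0 zero(s) − 1 pole(s) → -20 dB/decade.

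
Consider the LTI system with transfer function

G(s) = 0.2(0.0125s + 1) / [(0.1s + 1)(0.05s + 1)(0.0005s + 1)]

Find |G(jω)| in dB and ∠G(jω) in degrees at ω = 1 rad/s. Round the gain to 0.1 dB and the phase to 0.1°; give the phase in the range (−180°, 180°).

At ω = 1 rad/s:
zero (1 + j1·0.0125) = 1 + j0.0125 → |·| ≈ 1.0001, ∠ ≈ 0.72°
pole (1 + j1·0.1) = 1 + j0.1 → |·| ≈ 1.005, ∠ ≈ 5.71°
pole (1 + j1·0.05) = 1 + j0.05 → |·| ≈ 1.0012, ∠ ≈ 2.86°
pole (1 + j1·0.0005) = 1 + j0.0005 → |·| ≈ 1, ∠ ≈ 0.03°
|G| = 0.2 · 1.0001 / (1.005 · 1.0012 · 1) ≈ 0.19879
Gain = 20 log₁₀(0.19879) ≈ -14.03 dB
∠G = (0.72°) − (5.71° + 2.86° + 0.03°) = -7.88°

-14.0 dB, -7.9°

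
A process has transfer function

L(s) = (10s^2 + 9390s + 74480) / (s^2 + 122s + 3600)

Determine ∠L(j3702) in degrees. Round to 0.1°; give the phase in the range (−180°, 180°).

Substitute s = j3702:
Numerator: 10(j3702)^2 + 9390(j3702) + 74480 = -136973560 + j34761780
Denominator: (j3702)^2 + 122(j3702) + 3600 = -13701204 + j451644
|N| = √(136973560² + 34761780²) ≈ 1.4132e+08, ∠N ≈ 165.76°
|D| = √(13701204² + 451644²) ≈ 1.3709e+07, ∠D ≈ 178.11°
∠L = 165.76° − 178.11° = -12.35°

-12.4°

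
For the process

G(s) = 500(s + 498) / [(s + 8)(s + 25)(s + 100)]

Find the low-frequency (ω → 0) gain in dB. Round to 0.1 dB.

G(0) = 500·498 / (8·25·100) = 12.45
20 log₁₀(12.45) ≈ 21.90 dB

21.9 dB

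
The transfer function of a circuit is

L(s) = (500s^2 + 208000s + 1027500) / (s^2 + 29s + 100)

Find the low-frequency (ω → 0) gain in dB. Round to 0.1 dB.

80.2 dB

L(0) = 1027500 / 100 = 10275
20 log₁₀(10275) ≈ 80.24 dB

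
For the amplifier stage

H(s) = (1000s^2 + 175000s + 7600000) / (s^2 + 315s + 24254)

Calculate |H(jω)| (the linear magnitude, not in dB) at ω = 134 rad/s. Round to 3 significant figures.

Substitute s = j134:
Numerator: 1000(j134)^2 + 175000(j134) + 7600000 = -10356000 + j23450000
Denominator: (j134)^2 + 315(j134) + 24254 = 6298 + j42210
|N| = √(10356000² + 23450000²) ≈ 2.5635e+07, ∠N ≈ 113.83°
|D| = √(6298² + 42210²) ≈ 42677, ∠D ≈ 81.51°
|H| = 2.5635e+07 / 42677 ≈ 600.67

601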